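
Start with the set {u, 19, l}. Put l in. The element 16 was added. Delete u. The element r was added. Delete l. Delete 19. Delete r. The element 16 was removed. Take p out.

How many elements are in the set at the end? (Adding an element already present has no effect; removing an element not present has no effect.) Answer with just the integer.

Tracking the set through each operation:
Start: {19, l, u}
Event 1 (add l): already present, no change. Set: {19, l, u}
Event 2 (add 16): added. Set: {16, 19, l, u}
Event 3 (remove u): removed. Set: {16, 19, l}
Event 4 (add r): added. Set: {16, 19, l, r}
Event 5 (remove l): removed. Set: {16, 19, r}
Event 6 (remove 19): removed. Set: {16, r}
Event 7 (remove r): removed. Set: {16}
Event 8 (remove 16): removed. Set: {}
Event 9 (remove p): not present, no change. Set: {}

Final set: {} (size 0)

Answer: 0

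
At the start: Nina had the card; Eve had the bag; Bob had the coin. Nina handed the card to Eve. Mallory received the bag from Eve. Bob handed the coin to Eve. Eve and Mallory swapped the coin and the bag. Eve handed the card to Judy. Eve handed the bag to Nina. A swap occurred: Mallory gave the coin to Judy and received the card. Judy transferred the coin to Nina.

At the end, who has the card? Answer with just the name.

Tracking all object holders:
Start: card:Nina, bag:Eve, coin:Bob
Event 1 (give card: Nina -> Eve). State: card:Eve, bag:Eve, coin:Bob
Event 2 (give bag: Eve -> Mallory). State: card:Eve, bag:Mallory, coin:Bob
Event 3 (give coin: Bob -> Eve). State: card:Eve, bag:Mallory, coin:Eve
Event 4 (swap coin<->bag: now coin:Mallory, bag:Eve). State: card:Eve, bag:Eve, coin:Mallory
Event 5 (give card: Eve -> Judy). State: card:Judy, bag:Eve, coin:Mallory
Event 6 (give bag: Eve -> Nina). State: card:Judy, bag:Nina, coin:Mallory
Event 7 (swap coin<->card: now coin:Judy, card:Mallory). State: card:Mallory, bag:Nina, coin:Judy
Event 8 (give coin: Judy -> Nina). State: card:Mallory, bag:Nina, coin:Nina

Final state: card:Mallory, bag:Nina, coin:Nina
The card is held by Mallory.

Answer: Mallory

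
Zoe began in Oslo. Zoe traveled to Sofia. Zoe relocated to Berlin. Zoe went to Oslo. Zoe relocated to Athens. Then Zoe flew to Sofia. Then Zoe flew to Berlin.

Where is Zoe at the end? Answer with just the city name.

Answer: Berlin

Derivation:
Tracking Zoe's location:
Start: Zoe is in Oslo.
After move 1: Oslo -> Sofia. Zoe is in Sofia.
After move 2: Sofia -> Berlin. Zoe is in Berlin.
After move 3: Berlin -> Oslo. Zoe is in Oslo.
After move 4: Oslo -> Athens. Zoe is in Athens.
After move 5: Athens -> Sofia. Zoe is in Sofia.
After move 6: Sofia -> Berlin. Zoe is in Berlin.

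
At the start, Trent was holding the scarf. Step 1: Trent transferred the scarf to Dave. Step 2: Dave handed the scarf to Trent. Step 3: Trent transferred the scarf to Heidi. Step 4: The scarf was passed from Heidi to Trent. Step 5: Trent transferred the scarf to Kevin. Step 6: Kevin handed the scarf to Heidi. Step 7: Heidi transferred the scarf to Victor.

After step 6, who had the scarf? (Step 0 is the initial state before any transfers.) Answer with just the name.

Tracking the scarf holder through step 6:
After step 0 (start): Trent
After step 1: Dave
After step 2: Trent
After step 3: Heidi
After step 4: Trent
After step 5: Kevin
After step 6: Heidi

At step 6, the holder is Heidi.

Answer: Heidi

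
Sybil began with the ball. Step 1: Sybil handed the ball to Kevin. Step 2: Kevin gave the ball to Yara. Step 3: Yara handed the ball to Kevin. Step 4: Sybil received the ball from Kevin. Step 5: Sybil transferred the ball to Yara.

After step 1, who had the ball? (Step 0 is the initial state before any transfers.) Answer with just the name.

Tracking the ball holder through step 1:
After step 0 (start): Sybil
After step 1: Kevin

At step 1, the holder is Kevin.

Answer: Kevin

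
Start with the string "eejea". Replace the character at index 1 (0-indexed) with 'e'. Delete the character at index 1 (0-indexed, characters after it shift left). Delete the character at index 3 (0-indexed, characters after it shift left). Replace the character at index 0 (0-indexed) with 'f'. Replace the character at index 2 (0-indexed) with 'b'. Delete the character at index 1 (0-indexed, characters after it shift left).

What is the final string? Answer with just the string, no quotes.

Answer: fb

Derivation:
Applying each edit step by step:
Start: "eejea"
Op 1 (replace idx 1: 'e' -> 'e'): "eejea" -> "eejea"
Op 2 (delete idx 1 = 'e'): "eejea" -> "ejea"
Op 3 (delete idx 3 = 'a'): "ejea" -> "eje"
Op 4 (replace idx 0: 'e' -> 'f'): "eje" -> "fje"
Op 5 (replace idx 2: 'e' -> 'b'): "fje" -> "fjb"
Op 6 (delete idx 1 = 'j'): "fjb" -> "fb"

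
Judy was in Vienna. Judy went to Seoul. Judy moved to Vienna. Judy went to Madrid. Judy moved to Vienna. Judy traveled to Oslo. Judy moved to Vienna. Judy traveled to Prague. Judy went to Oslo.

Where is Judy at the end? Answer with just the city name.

Answer: Oslo

Derivation:
Tracking Judy's location:
Start: Judy is in Vienna.
After move 1: Vienna -> Seoul. Judy is in Seoul.
After move 2: Seoul -> Vienna. Judy is in Vienna.
After move 3: Vienna -> Madrid. Judy is in Madrid.
After move 4: Madrid -> Vienna. Judy is in Vienna.
After move 5: Vienna -> Oslo. Judy is in Oslo.
After move 6: Oslo -> Vienna. Judy is in Vienna.
After move 7: Vienna -> Prague. Judy is in Prague.
After move 8: Prague -> Oslo. Judy is in Oslo.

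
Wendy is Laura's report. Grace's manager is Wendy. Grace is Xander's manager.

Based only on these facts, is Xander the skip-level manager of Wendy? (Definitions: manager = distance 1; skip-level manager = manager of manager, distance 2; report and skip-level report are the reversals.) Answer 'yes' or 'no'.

Reconstructing the manager chain from the given facts:
  Laura -> Wendy -> Grace -> Xander
(each arrow means 'manager of the next')
Positions in the chain (0 = top):
  position of Laura: 0
  position of Wendy: 1
  position of Grace: 2
  position of Xander: 3

Xander is at position 3, Wendy is at position 1; signed distance (j - i) = -2.
'skip-level manager' requires j - i = 2. Actual distance is -2, so the relation does NOT hold.

Answer: no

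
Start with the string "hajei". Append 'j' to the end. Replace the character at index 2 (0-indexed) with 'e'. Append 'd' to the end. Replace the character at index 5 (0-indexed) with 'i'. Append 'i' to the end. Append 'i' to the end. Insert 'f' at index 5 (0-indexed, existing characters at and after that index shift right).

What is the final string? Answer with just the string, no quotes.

Answer: haeeifidii

Derivation:
Applying each edit step by step:
Start: "hajei"
Op 1 (append 'j'): "hajei" -> "hajeij"
Op 2 (replace idx 2: 'j' -> 'e'): "hajeij" -> "haeeij"
Op 3 (append 'd'): "haeeij" -> "haeeijd"
Op 4 (replace idx 5: 'j' -> 'i'): "haeeijd" -> "haeeiid"
Op 5 (append 'i'): "haeeiid" -> "haeeiidi"
Op 6 (append 'i'): "haeeiidi" -> "haeeiidii"
Op 7 (insert 'f' at idx 5): "haeeiidii" -> "haeeifidii"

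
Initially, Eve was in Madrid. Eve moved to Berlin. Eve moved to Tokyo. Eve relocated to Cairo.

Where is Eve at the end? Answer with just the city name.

Tracking Eve's location:
Start: Eve is in Madrid.
After move 1: Madrid -> Berlin. Eve is in Berlin.
After move 2: Berlin -> Tokyo. Eve is in Tokyo.
After move 3: Tokyo -> Cairo. Eve is in Cairo.

Answer: Cairo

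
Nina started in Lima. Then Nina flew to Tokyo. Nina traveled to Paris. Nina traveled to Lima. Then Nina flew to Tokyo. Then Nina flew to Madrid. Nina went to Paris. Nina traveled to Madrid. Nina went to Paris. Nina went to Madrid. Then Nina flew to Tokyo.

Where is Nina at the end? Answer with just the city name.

Tracking Nina's location:
Start: Nina is in Lima.
After move 1: Lima -> Tokyo. Nina is in Tokyo.
After move 2: Tokyo -> Paris. Nina is in Paris.
After move 3: Paris -> Lima. Nina is in Lima.
After move 4: Lima -> Tokyo. Nina is in Tokyo.
After move 5: Tokyo -> Madrid. Nina is in Madrid.
After move 6: Madrid -> Paris. Nina is in Paris.
After move 7: Paris -> Madrid. Nina is in Madrid.
After move 8: Madrid -> Paris. Nina is in Paris.
After move 9: Paris -> Madrid. Nina is in Madrid.
After move 10: Madrid -> Tokyo. Nina is in Tokyo.

Answer: Tokyo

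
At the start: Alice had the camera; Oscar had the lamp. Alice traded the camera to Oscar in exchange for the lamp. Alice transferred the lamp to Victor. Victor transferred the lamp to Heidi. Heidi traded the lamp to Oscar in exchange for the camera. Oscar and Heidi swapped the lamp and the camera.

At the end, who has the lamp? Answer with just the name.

Answer: Heidi

Derivation:
Tracking all object holders:
Start: camera:Alice, lamp:Oscar
Event 1 (swap camera<->lamp: now camera:Oscar, lamp:Alice). State: camera:Oscar, lamp:Alice
Event 2 (give lamp: Alice -> Victor). State: camera:Oscar, lamp:Victor
Event 3 (give lamp: Victor -> Heidi). State: camera:Oscar, lamp:Heidi
Event 4 (swap lamp<->camera: now lamp:Oscar, camera:Heidi). State: camera:Heidi, lamp:Oscar
Event 5 (swap lamp<->camera: now lamp:Heidi, camera:Oscar). State: camera:Oscar, lamp:Heidi

Final state: camera:Oscar, lamp:Heidi
The lamp is held by Heidi.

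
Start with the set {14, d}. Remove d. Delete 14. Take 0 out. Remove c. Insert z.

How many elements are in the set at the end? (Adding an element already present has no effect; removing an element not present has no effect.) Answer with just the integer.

Answer: 1

Derivation:
Tracking the set through each operation:
Start: {14, d}
Event 1 (remove d): removed. Set: {14}
Event 2 (remove 14): removed. Set: {}
Event 3 (remove 0): not present, no change. Set: {}
Event 4 (remove c): not present, no change. Set: {}
Event 5 (add z): added. Set: {z}

Final set: {z} (size 1)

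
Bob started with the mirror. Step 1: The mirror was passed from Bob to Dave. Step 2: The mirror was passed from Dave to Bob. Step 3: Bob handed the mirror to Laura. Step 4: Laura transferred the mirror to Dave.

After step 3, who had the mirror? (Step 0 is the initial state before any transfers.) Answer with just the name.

Answer: Laura

Derivation:
Tracking the mirror holder through step 3:
After step 0 (start): Bob
After step 1: Dave
After step 2: Bob
After step 3: Laura

At step 3, the holder is Laura.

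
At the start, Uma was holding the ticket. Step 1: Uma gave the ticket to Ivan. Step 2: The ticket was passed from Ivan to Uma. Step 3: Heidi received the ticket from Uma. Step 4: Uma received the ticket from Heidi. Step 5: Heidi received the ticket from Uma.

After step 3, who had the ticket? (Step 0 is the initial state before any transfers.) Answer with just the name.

Tracking the ticket holder through step 3:
After step 0 (start): Uma
After step 1: Ivan
After step 2: Uma
After step 3: Heidi

At step 3, the holder is Heidi.

Answer: Heidi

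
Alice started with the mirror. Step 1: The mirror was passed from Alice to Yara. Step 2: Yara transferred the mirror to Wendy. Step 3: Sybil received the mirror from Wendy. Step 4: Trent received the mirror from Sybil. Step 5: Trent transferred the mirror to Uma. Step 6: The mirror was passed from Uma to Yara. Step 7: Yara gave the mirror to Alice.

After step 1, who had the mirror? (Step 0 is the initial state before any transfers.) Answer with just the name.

Answer: Yara

Derivation:
Tracking the mirror holder through step 1:
After step 0 (start): Alice
After step 1: Yara

At step 1, the holder is Yara.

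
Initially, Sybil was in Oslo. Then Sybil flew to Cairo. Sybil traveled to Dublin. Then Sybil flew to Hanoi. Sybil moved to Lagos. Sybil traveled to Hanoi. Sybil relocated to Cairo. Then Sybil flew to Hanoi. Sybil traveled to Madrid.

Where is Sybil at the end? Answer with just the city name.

Answer: Madrid

Derivation:
Tracking Sybil's location:
Start: Sybil is in Oslo.
After move 1: Oslo -> Cairo. Sybil is in Cairo.
After move 2: Cairo -> Dublin. Sybil is in Dublin.
After move 3: Dublin -> Hanoi. Sybil is in Hanoi.
After move 4: Hanoi -> Lagos. Sybil is in Lagos.
After move 5: Lagos -> Hanoi. Sybil is in Hanoi.
After move 6: Hanoi -> Cairo. Sybil is in Cairo.
After move 7: Cairo -> Hanoi. Sybil is in Hanoi.
After move 8: Hanoi -> Madrid. Sybil is in Madrid.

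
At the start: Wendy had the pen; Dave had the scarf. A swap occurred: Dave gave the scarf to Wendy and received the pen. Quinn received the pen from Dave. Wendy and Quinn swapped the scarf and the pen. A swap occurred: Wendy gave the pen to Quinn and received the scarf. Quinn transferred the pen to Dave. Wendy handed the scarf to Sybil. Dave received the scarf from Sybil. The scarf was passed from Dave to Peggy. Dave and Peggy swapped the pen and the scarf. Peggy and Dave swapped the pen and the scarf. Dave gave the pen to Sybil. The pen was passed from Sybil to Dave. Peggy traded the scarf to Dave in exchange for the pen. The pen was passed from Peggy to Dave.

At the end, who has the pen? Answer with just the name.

Answer: Dave

Derivation:
Tracking all object holders:
Start: pen:Wendy, scarf:Dave
Event 1 (swap scarf<->pen: now scarf:Wendy, pen:Dave). State: pen:Dave, scarf:Wendy
Event 2 (give pen: Dave -> Quinn). State: pen:Quinn, scarf:Wendy
Event 3 (swap scarf<->pen: now scarf:Quinn, pen:Wendy). State: pen:Wendy, scarf:Quinn
Event 4 (swap pen<->scarf: now pen:Quinn, scarf:Wendy). State: pen:Quinn, scarf:Wendy
Event 5 (give pen: Quinn -> Dave). State: pen:Dave, scarf:Wendy
Event 6 (give scarf: Wendy -> Sybil). State: pen:Dave, scarf:Sybil
Event 7 (give scarf: Sybil -> Dave). State: pen:Dave, scarf:Dave
Event 8 (give scarf: Dave -> Peggy). State: pen:Dave, scarf:Peggy
Event 9 (swap pen<->scarf: now pen:Peggy, scarf:Dave). State: pen:Peggy, scarf:Dave
Event 10 (swap pen<->scarf: now pen:Dave, scarf:Peggy). State: pen:Dave, scarf:Peggy
Event 11 (give pen: Dave -> Sybil). State: pen:Sybil, scarf:Peggy
Event 12 (give pen: Sybil -> Dave). State: pen:Dave, scarf:Peggy
Event 13 (swap scarf<->pen: now scarf:Dave, pen:Peggy). State: pen:Peggy, scarf:Dave
Event 14 (give pen: Peggy -> Dave). State: pen:Dave, scarf:Dave

Final state: pen:Dave, scarf:Dave
The pen is held by Dave.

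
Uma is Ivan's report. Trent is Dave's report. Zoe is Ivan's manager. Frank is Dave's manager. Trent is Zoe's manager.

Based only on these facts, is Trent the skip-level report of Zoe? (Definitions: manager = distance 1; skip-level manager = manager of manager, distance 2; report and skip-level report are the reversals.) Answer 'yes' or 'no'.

Reconstructing the manager chain from the given facts:
  Frank -> Dave -> Trent -> Zoe -> Ivan -> Uma
(each arrow means 'manager of the next')
Positions in the chain (0 = top):
  position of Frank: 0
  position of Dave: 1
  position of Trent: 2
  position of Zoe: 3
  position of Ivan: 4
  position of Uma: 5

Trent is at position 2, Zoe is at position 3; signed distance (j - i) = 1.
'skip-level report' requires j - i = -2. Actual distance is 1, so the relation does NOT hold.

Answer: no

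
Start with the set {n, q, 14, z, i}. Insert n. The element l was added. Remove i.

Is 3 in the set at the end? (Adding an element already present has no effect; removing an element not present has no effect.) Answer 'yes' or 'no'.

Tracking the set through each operation:
Start: {14, i, n, q, z}
Event 1 (add n): already present, no change. Set: {14, i, n, q, z}
Event 2 (add l): added. Set: {14, i, l, n, q, z}
Event 3 (remove i): removed. Set: {14, l, n, q, z}

Final set: {14, l, n, q, z} (size 5)
3 is NOT in the final set.

Answer: no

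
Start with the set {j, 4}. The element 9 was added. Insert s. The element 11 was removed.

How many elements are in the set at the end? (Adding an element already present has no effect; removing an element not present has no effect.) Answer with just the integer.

Tracking the set through each operation:
Start: {4, j}
Event 1 (add 9): added. Set: {4, 9, j}
Event 2 (add s): added. Set: {4, 9, j, s}
Event 3 (remove 11): not present, no change. Set: {4, 9, j, s}

Final set: {4, 9, j, s} (size 4)

Answer: 4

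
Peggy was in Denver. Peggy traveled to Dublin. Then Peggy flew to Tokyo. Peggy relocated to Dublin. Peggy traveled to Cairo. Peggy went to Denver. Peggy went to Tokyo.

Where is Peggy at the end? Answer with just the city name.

Tracking Peggy's location:
Start: Peggy is in Denver.
After move 1: Denver -> Dublin. Peggy is in Dublin.
After move 2: Dublin -> Tokyo. Peggy is in Tokyo.
After move 3: Tokyo -> Dublin. Peggy is in Dublin.
After move 4: Dublin -> Cairo. Peggy is in Cairo.
After move 5: Cairo -> Denver. Peggy is in Denver.
After move 6: Denver -> Tokyo. Peggy is in Tokyo.

Answer: Tokyo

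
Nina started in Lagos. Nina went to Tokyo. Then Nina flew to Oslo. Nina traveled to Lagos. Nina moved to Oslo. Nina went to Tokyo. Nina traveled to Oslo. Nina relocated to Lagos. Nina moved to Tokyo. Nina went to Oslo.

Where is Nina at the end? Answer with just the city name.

Answer: Oslo

Derivation:
Tracking Nina's location:
Start: Nina is in Lagos.
After move 1: Lagos -> Tokyo. Nina is in Tokyo.
After move 2: Tokyo -> Oslo. Nina is in Oslo.
After move 3: Oslo -> Lagos. Nina is in Lagos.
After move 4: Lagos -> Oslo. Nina is in Oslo.
After move 5: Oslo -> Tokyo. Nina is in Tokyo.
After move 6: Tokyo -> Oslo. Nina is in Oslo.
After move 7: Oslo -> Lagos. Nina is in Lagos.
After move 8: Lagos -> Tokyo. Nina is in Tokyo.
After move 9: Tokyo -> Oslo. Nina is in Oslo.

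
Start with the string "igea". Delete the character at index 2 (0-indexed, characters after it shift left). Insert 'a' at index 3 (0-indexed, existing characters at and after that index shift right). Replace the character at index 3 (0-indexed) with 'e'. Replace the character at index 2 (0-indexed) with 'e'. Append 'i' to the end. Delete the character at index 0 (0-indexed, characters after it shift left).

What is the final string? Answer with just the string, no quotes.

Applying each edit step by step:
Start: "igea"
Op 1 (delete idx 2 = 'e'): "igea" -> "iga"
Op 2 (insert 'a' at idx 3): "iga" -> "igaa"
Op 3 (replace idx 3: 'a' -> 'e'): "igaa" -> "igae"
Op 4 (replace idx 2: 'a' -> 'e'): "igae" -> "igee"
Op 5 (append 'i'): "igee" -> "igeei"
Op 6 (delete idx 0 = 'i'): "igeei" -> "geei"

Answer: geei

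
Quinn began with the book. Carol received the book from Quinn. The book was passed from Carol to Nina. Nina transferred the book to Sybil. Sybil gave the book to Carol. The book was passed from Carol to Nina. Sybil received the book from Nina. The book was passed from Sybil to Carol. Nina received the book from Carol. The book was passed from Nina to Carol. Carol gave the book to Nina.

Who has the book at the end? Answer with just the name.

Tracking the book through each event:
Start: Quinn has the book.
After event 1: Carol has the book.
After event 2: Nina has the book.
After event 3: Sybil has the book.
After event 4: Carol has the book.
After event 5: Nina has the book.
After event 6: Sybil has the book.
After event 7: Carol has the book.
After event 8: Nina has the book.
After event 9: Carol has the book.
After event 10: Nina has the book.

Answer: Nina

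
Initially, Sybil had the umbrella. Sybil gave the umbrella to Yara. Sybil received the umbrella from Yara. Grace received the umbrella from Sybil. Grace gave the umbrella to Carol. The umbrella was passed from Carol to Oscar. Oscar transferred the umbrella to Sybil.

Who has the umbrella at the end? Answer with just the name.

Tracking the umbrella through each event:
Start: Sybil has the umbrella.
After event 1: Yara has the umbrella.
After event 2: Sybil has the umbrella.
After event 3: Grace has the umbrella.
After event 4: Carol has the umbrella.
After event 5: Oscar has the umbrella.
After event 6: Sybil has the umbrella.

Answer: Sybil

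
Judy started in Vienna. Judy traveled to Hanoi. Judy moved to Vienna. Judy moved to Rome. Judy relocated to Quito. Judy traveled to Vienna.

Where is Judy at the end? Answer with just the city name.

Answer: Vienna

Derivation:
Tracking Judy's location:
Start: Judy is in Vienna.
After move 1: Vienna -> Hanoi. Judy is in Hanoi.
After move 2: Hanoi -> Vienna. Judy is in Vienna.
After move 3: Vienna -> Rome. Judy is in Rome.
After move 4: Rome -> Quito. Judy is in Quito.
After move 5: Quito -> Vienna. Judy is in Vienna.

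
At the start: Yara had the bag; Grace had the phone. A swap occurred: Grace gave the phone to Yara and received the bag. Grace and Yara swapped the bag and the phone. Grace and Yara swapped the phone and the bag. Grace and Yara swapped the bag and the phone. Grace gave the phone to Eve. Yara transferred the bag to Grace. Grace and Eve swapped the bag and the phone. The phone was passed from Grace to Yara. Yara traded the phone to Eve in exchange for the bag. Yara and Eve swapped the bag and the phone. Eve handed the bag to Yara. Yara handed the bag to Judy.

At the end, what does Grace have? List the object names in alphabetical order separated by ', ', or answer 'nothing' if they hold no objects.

Tracking all object holders:
Start: bag:Yara, phone:Grace
Event 1 (swap phone<->bag: now phone:Yara, bag:Grace). State: bag:Grace, phone:Yara
Event 2 (swap bag<->phone: now bag:Yara, phone:Grace). State: bag:Yara, phone:Grace
Event 3 (swap phone<->bag: now phone:Yara, bag:Grace). State: bag:Grace, phone:Yara
Event 4 (swap bag<->phone: now bag:Yara, phone:Grace). State: bag:Yara, phone:Grace
Event 5 (give phone: Grace -> Eve). State: bag:Yara, phone:Eve
Event 6 (give bag: Yara -> Grace). State: bag:Grace, phone:Eve
Event 7 (swap bag<->phone: now bag:Eve, phone:Grace). State: bag:Eve, phone:Grace
Event 8 (give phone: Grace -> Yara). State: bag:Eve, phone:Yara
Event 9 (swap phone<->bag: now phone:Eve, bag:Yara). State: bag:Yara, phone:Eve
Event 10 (swap bag<->phone: now bag:Eve, phone:Yara). State: bag:Eve, phone:Yara
Event 11 (give bag: Eve -> Yara). State: bag:Yara, phone:Yara
Event 12 (give bag: Yara -> Judy). State: bag:Judy, phone:Yara

Final state: bag:Judy, phone:Yara
Grace holds: (nothing).

Answer: nothing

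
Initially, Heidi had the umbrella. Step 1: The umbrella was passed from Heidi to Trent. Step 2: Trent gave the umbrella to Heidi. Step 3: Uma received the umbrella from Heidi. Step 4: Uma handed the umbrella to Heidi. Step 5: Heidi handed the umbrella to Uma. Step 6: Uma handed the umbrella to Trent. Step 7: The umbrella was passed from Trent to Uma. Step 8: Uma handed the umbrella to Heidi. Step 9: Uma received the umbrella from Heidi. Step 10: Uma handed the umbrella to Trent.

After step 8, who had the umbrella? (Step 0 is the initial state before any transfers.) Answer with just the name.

Answer: Heidi

Derivation:
Tracking the umbrella holder through step 8:
After step 0 (start): Heidi
After step 1: Trent
After step 2: Heidi
After step 3: Uma
After step 4: Heidi
After step 5: Uma
After step 6: Trent
After step 7: Uma
After step 8: Heidi

At step 8, the holder is Heidi.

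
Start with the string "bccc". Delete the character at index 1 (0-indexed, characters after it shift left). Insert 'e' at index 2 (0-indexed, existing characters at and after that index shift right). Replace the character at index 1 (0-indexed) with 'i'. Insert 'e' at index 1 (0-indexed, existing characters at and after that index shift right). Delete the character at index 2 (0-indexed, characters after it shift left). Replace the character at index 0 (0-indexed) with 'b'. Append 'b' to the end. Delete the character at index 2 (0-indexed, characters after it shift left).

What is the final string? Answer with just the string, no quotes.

Answer: becb

Derivation:
Applying each edit step by step:
Start: "bccc"
Op 1 (delete idx 1 = 'c'): "bccc" -> "bcc"
Op 2 (insert 'e' at idx 2): "bcc" -> "bcec"
Op 3 (replace idx 1: 'c' -> 'i'): "bcec" -> "biec"
Op 4 (insert 'e' at idx 1): "biec" -> "beiec"
Op 5 (delete idx 2 = 'i'): "beiec" -> "beec"
Op 6 (replace idx 0: 'b' -> 'b'): "beec" -> "beec"
Op 7 (append 'b'): "beec" -> "beecb"
Op 8 (delete idx 2 = 'e'): "beecb" -> "becb"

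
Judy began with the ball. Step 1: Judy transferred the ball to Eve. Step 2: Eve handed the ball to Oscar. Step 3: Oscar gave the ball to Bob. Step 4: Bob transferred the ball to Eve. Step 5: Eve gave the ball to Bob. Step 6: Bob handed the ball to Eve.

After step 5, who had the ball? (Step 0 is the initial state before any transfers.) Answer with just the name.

Answer: Bob

Derivation:
Tracking the ball holder through step 5:
After step 0 (start): Judy
After step 1: Eve
After step 2: Oscar
After step 3: Bob
After step 4: Eve
After step 5: Bob

At step 5, the holder is Bob.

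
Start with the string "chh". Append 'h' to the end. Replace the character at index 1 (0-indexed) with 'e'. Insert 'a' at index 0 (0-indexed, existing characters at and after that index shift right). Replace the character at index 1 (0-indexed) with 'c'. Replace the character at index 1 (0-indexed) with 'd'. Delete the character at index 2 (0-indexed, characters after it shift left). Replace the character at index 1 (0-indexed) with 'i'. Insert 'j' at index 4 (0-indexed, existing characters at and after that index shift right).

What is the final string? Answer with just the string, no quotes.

Applying each edit step by step:
Start: "chh"
Op 1 (append 'h'): "chh" -> "chhh"
Op 2 (replace idx 1: 'h' -> 'e'): "chhh" -> "cehh"
Op 3 (insert 'a' at idx 0): "cehh" -> "acehh"
Op 4 (replace idx 1: 'c' -> 'c'): "acehh" -> "acehh"
Op 5 (replace idx 1: 'c' -> 'd'): "acehh" -> "adehh"
Op 6 (delete idx 2 = 'e'): "adehh" -> "adhh"
Op 7 (replace idx 1: 'd' -> 'i'): "adhh" -> "aihh"
Op 8 (insert 'j' at idx 4): "aihh" -> "aihhj"

Answer: aihhj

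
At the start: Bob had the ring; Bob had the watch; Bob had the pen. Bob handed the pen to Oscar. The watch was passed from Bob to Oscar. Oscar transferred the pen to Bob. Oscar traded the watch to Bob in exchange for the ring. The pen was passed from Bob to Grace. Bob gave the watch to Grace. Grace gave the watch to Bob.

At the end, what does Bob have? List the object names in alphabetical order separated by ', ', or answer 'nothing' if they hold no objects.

Answer: watch

Derivation:
Tracking all object holders:
Start: ring:Bob, watch:Bob, pen:Bob
Event 1 (give pen: Bob -> Oscar). State: ring:Bob, watch:Bob, pen:Oscar
Event 2 (give watch: Bob -> Oscar). State: ring:Bob, watch:Oscar, pen:Oscar
Event 3 (give pen: Oscar -> Bob). State: ring:Bob, watch:Oscar, pen:Bob
Event 4 (swap watch<->ring: now watch:Bob, ring:Oscar). State: ring:Oscar, watch:Bob, pen:Bob
Event 5 (give pen: Bob -> Grace). State: ring:Oscar, watch:Bob, pen:Grace
Event 6 (give watch: Bob -> Grace). State: ring:Oscar, watch:Grace, pen:Grace
Event 7 (give watch: Grace -> Bob). State: ring:Oscar, watch:Bob, pen:Grace

Final state: ring:Oscar, watch:Bob, pen:Grace
Bob holds: watch.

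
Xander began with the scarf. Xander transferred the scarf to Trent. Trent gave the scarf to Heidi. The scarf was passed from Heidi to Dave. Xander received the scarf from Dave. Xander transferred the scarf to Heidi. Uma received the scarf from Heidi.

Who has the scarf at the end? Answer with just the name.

Answer: Uma

Derivation:
Tracking the scarf through each event:
Start: Xander has the scarf.
After event 1: Trent has the scarf.
After event 2: Heidi has the scarf.
After event 3: Dave has the scarf.
After event 4: Xander has the scarf.
After event 5: Heidi has the scarf.
After event 6: Uma has the scarf.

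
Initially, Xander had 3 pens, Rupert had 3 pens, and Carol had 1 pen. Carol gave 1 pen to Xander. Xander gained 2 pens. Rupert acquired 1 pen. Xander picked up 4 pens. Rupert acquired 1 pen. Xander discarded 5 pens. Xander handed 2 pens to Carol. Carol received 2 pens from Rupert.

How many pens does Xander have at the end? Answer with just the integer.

Answer: 3

Derivation:
Tracking counts step by step:
Start: Xander=3, Rupert=3, Carol=1
Event 1 (Carol -> Xander, 1): Carol: 1 -> 0, Xander: 3 -> 4. State: Xander=4, Rupert=3, Carol=0
Event 2 (Xander +2): Xander: 4 -> 6. State: Xander=6, Rupert=3, Carol=0
Event 3 (Rupert +1): Rupert: 3 -> 4. State: Xander=6, Rupert=4, Carol=0
Event 4 (Xander +4): Xander: 6 -> 10. State: Xander=10, Rupert=4, Carol=0
Event 5 (Rupert +1): Rupert: 4 -> 5. State: Xander=10, Rupert=5, Carol=0
Event 6 (Xander -5): Xander: 10 -> 5. State: Xander=5, Rupert=5, Carol=0
Event 7 (Xander -> Carol, 2): Xander: 5 -> 3, Carol: 0 -> 2. State: Xander=3, Rupert=5, Carol=2
Event 8 (Rupert -> Carol, 2): Rupert: 5 -> 3, Carol: 2 -> 4. State: Xander=3, Rupert=3, Carol=4

Xander's final count: 3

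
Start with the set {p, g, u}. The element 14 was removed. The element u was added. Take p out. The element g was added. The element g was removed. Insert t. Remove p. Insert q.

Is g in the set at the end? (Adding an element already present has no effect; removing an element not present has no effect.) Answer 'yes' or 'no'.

Tracking the set through each operation:
Start: {g, p, u}
Event 1 (remove 14): not present, no change. Set: {g, p, u}
Event 2 (add u): already present, no change. Set: {g, p, u}
Event 3 (remove p): removed. Set: {g, u}
Event 4 (add g): already present, no change. Set: {g, u}
Event 5 (remove g): removed. Set: {u}
Event 6 (add t): added. Set: {t, u}
Event 7 (remove p): not present, no change. Set: {t, u}
Event 8 (add q): added. Set: {q, t, u}

Final set: {q, t, u} (size 3)
g is NOT in the final set.

Answer: no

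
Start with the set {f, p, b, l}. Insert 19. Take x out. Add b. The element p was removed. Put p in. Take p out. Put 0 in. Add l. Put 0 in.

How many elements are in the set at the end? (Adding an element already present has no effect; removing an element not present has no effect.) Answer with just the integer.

Answer: 5

Derivation:
Tracking the set through each operation:
Start: {b, f, l, p}
Event 1 (add 19): added. Set: {19, b, f, l, p}
Event 2 (remove x): not present, no change. Set: {19, b, f, l, p}
Event 3 (add b): already present, no change. Set: {19, b, f, l, p}
Event 4 (remove p): removed. Set: {19, b, f, l}
Event 5 (add p): added. Set: {19, b, f, l, p}
Event 6 (remove p): removed. Set: {19, b, f, l}
Event 7 (add 0): added. Set: {0, 19, b, f, l}
Event 8 (add l): already present, no change. Set: {0, 19, b, f, l}
Event 9 (add 0): already present, no change. Set: {0, 19, b, f, l}

Final set: {0, 19, b, f, l} (size 5)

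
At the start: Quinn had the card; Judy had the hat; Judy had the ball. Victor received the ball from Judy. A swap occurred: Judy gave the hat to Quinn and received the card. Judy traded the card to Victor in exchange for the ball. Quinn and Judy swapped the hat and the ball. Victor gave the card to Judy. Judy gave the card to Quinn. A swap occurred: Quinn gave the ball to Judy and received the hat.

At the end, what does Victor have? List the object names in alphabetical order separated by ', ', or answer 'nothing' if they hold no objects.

Tracking all object holders:
Start: card:Quinn, hat:Judy, ball:Judy
Event 1 (give ball: Judy -> Victor). State: card:Quinn, hat:Judy, ball:Victor
Event 2 (swap hat<->card: now hat:Quinn, card:Judy). State: card:Judy, hat:Quinn, ball:Victor
Event 3 (swap card<->ball: now card:Victor, ball:Judy). State: card:Victor, hat:Quinn, ball:Judy
Event 4 (swap hat<->ball: now hat:Judy, ball:Quinn). State: card:Victor, hat:Judy, ball:Quinn
Event 5 (give card: Victor -> Judy). State: card:Judy, hat:Judy, ball:Quinn
Event 6 (give card: Judy -> Quinn). State: card:Quinn, hat:Judy, ball:Quinn
Event 7 (swap ball<->hat: now ball:Judy, hat:Quinn). State: card:Quinn, hat:Quinn, ball:Judy

Final state: card:Quinn, hat:Quinn, ball:Judy
Victor holds: (nothing).

Answer: nothing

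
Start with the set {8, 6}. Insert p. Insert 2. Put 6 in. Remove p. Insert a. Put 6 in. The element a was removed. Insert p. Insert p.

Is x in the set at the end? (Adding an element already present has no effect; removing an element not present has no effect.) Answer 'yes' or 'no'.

Answer: no

Derivation:
Tracking the set through each operation:
Start: {6, 8}
Event 1 (add p): added. Set: {6, 8, p}
Event 2 (add 2): added. Set: {2, 6, 8, p}
Event 3 (add 6): already present, no change. Set: {2, 6, 8, p}
Event 4 (remove p): removed. Set: {2, 6, 8}
Event 5 (add a): added. Set: {2, 6, 8, a}
Event 6 (add 6): already present, no change. Set: {2, 6, 8, a}
Event 7 (remove a): removed. Set: {2, 6, 8}
Event 8 (add p): added. Set: {2, 6, 8, p}
Event 9 (add p): already present, no change. Set: {2, 6, 8, p}

Final set: {2, 6, 8, p} (size 4)
x is NOT in the final set.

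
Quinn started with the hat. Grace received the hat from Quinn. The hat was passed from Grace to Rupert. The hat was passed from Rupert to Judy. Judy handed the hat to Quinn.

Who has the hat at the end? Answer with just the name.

Answer: Quinn

Derivation:
Tracking the hat through each event:
Start: Quinn has the hat.
After event 1: Grace has the hat.
After event 2: Rupert has the hat.
After event 3: Judy has the hat.
After event 4: Quinn has the hat.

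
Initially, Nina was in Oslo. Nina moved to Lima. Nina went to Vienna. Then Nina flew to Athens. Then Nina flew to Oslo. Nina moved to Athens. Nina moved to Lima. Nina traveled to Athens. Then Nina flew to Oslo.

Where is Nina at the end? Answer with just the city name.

Answer: Oslo

Derivation:
Tracking Nina's location:
Start: Nina is in Oslo.
After move 1: Oslo -> Lima. Nina is in Lima.
After move 2: Lima -> Vienna. Nina is in Vienna.
After move 3: Vienna -> Athens. Nina is in Athens.
After move 4: Athens -> Oslo. Nina is in Oslo.
After move 5: Oslo -> Athens. Nina is in Athens.
After move 6: Athens -> Lima. Nina is in Lima.
After move 7: Lima -> Athens. Nina is in Athens.
After move 8: Athens -> Oslo. Nina is in Oslo.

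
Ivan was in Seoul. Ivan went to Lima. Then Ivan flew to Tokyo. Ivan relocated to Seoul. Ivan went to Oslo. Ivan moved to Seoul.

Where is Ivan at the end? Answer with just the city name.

Answer: Seoul

Derivation:
Tracking Ivan's location:
Start: Ivan is in Seoul.
After move 1: Seoul -> Lima. Ivan is in Lima.
After move 2: Lima -> Tokyo. Ivan is in Tokyo.
After move 3: Tokyo -> Seoul. Ivan is in Seoul.
After move 4: Seoul -> Oslo. Ivan is in Oslo.
After move 5: Oslo -> Seoul. Ivan is in Seoul.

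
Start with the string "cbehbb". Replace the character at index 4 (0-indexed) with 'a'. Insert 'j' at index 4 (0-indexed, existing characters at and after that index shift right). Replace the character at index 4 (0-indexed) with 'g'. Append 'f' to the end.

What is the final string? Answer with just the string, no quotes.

Applying each edit step by step:
Start: "cbehbb"
Op 1 (replace idx 4: 'b' -> 'a'): "cbehbb" -> "cbehab"
Op 2 (insert 'j' at idx 4): "cbehab" -> "cbehjab"
Op 3 (replace idx 4: 'j' -> 'g'): "cbehjab" -> "cbehgab"
Op 4 (append 'f'): "cbehgab" -> "cbehgabf"

Answer: cbehgabf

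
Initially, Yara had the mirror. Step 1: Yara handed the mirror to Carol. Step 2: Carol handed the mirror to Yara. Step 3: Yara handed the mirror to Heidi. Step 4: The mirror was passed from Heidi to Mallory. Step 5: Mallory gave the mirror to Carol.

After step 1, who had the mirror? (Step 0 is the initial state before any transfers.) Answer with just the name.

Answer: Carol

Derivation:
Tracking the mirror holder through step 1:
After step 0 (start): Yara
After step 1: Carol

At step 1, the holder is Carol.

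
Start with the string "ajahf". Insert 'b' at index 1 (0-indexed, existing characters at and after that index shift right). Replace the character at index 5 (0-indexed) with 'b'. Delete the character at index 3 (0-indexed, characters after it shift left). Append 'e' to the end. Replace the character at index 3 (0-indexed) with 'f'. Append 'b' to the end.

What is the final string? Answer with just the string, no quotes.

Answer: abjfbeb

Derivation:
Applying each edit step by step:
Start: "ajahf"
Op 1 (insert 'b' at idx 1): "ajahf" -> "abjahf"
Op 2 (replace idx 5: 'f' -> 'b'): "abjahf" -> "abjahb"
Op 3 (delete idx 3 = 'a'): "abjahb" -> "abjhb"
Op 4 (append 'e'): "abjhb" -> "abjhbe"
Op 5 (replace idx 3: 'h' -> 'f'): "abjhbe" -> "abjfbe"
Op 6 (append 'b'): "abjfbe" -> "abjfbeb"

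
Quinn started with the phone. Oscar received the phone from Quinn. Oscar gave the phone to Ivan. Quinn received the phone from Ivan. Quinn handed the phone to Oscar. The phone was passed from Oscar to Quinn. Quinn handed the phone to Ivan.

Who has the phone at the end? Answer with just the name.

Tracking the phone through each event:
Start: Quinn has the phone.
After event 1: Oscar has the phone.
After event 2: Ivan has the phone.
After event 3: Quinn has the phone.
After event 4: Oscar has the phone.
After event 5: Quinn has the phone.
After event 6: Ivan has the phone.

Answer: Ivan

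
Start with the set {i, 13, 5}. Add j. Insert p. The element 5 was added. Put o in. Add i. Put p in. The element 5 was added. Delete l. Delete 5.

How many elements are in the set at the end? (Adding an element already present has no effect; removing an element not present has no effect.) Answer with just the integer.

Tracking the set through each operation:
Start: {13, 5, i}
Event 1 (add j): added. Set: {13, 5, i, j}
Event 2 (add p): added. Set: {13, 5, i, j, p}
Event 3 (add 5): already present, no change. Set: {13, 5, i, j, p}
Event 4 (add o): added. Set: {13, 5, i, j, o, p}
Event 5 (add i): already present, no change. Set: {13, 5, i, j, o, p}
Event 6 (add p): already present, no change. Set: {13, 5, i, j, o, p}
Event 7 (add 5): already present, no change. Set: {13, 5, i, j, o, p}
Event 8 (remove l): not present, no change. Set: {13, 5, i, j, o, p}
Event 9 (remove 5): removed. Set: {13, i, j, o, p}

Final set: {13, i, j, o, p} (size 5)

Answer: 5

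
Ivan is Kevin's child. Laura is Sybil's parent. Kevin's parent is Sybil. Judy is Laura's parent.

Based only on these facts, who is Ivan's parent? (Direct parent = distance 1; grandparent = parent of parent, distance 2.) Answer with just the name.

Answer: Kevin

Derivation:
Reconstructing the parent chain from the given facts:
  Judy -> Laura -> Sybil -> Kevin -> Ivan
(each arrow means 'parent of the next')
Positions in the chain (0 = top):
  position of Judy: 0
  position of Laura: 1
  position of Sybil: 2
  position of Kevin: 3
  position of Ivan: 4

Ivan is at position 4; the parent is 1 step up the chain, i.e. position 3: Kevin.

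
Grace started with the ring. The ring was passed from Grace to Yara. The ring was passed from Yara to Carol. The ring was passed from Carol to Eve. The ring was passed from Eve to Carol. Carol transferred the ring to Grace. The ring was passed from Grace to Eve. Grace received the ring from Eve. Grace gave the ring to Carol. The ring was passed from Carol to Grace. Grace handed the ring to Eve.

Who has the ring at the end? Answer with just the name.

Tracking the ring through each event:
Start: Grace has the ring.
After event 1: Yara has the ring.
After event 2: Carol has the ring.
After event 3: Eve has the ring.
After event 4: Carol has the ring.
After event 5: Grace has the ring.
After event 6: Eve has the ring.
After event 7: Grace has the ring.
After event 8: Carol has the ring.
After event 9: Grace has the ring.
After event 10: Eve has the ring.

Answer: Eve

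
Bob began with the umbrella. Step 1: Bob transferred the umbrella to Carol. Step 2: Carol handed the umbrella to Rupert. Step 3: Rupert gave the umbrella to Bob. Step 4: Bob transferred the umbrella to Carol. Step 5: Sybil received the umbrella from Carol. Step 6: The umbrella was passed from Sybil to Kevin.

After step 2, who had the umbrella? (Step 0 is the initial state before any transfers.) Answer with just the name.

Answer: Rupert

Derivation:
Tracking the umbrella holder through step 2:
After step 0 (start): Bob
After step 1: Carol
After step 2: Rupert

At step 2, the holder is Rupert.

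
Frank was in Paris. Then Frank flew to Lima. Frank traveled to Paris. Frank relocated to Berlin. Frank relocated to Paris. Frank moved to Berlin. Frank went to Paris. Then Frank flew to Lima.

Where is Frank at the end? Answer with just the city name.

Tracking Frank's location:
Start: Frank is in Paris.
After move 1: Paris -> Lima. Frank is in Lima.
After move 2: Lima -> Paris. Frank is in Paris.
After move 3: Paris -> Berlin. Frank is in Berlin.
After move 4: Berlin -> Paris. Frank is in Paris.
After move 5: Paris -> Berlin. Frank is in Berlin.
After move 6: Berlin -> Paris. Frank is in Paris.
After move 7: Paris -> Lima. Frank is in Lima.

Answer: Lima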